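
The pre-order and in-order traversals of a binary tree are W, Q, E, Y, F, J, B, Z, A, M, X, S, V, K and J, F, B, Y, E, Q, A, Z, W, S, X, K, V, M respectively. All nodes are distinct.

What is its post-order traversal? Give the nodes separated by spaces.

J B F Y E A Z Q S K V X M W

The first element of pre-order is the root; it splits in-order into left and right subtrees.
Root W: left subtree has 8 nodes {J, F, B, Y, E, Q, A, Z}, right has 5 {S, X, K, V, M}.
  Root Q: left subtree has 5 nodes {J, F, B, Y, E}, right has 2 {A, Z}.
    Root E: left subtree has 4 nodes {J, F, B, Y}, right has 0 { }.
      Root Y: left subtree has 3 nodes {J, F, B}, right has 0 { }.
        Root F: left subtree has 1 node {J}, right has 1 {B}.
    Root Z: left subtree has 1 node {A}, right has 0 { }.
  Root M: left subtree has 4 nodes {S, X, K, V}, right has 0 { }.
    Root X: left subtree has 1 node {S}, right has 2 {K, V}.
      Root V: left subtree has 1 node {K}, right has 0 { }.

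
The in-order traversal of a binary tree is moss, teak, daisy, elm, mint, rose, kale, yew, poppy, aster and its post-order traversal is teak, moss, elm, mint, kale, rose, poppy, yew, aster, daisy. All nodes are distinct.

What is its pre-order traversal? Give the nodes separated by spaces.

daisy moss teak aster yew rose mint elm kale poppy

The last element of post-order is the root; it splits in-order into left and right subtrees.
Root daisy: left subtree has 2 nodes {moss, teak}, right has 7 {elm, mint, rose, kale, yew, poppy, aster}.
  Root moss: left subtree has 0 nodes { }, right has 1 {teak}.
  Root aster: left subtree has 6 nodes {elm, mint, rose, kale, yew, poppy}, right has 0 { }.
    Root yew: left subtree has 4 nodes {elm, mint, rose, kale}, right has 1 {poppy}.
      Root rose: left subtree has 2 nodes {elm, mint}, right has 1 {kale}.
        Root mint: left subtree has 1 node {elm}, right has 0 { }.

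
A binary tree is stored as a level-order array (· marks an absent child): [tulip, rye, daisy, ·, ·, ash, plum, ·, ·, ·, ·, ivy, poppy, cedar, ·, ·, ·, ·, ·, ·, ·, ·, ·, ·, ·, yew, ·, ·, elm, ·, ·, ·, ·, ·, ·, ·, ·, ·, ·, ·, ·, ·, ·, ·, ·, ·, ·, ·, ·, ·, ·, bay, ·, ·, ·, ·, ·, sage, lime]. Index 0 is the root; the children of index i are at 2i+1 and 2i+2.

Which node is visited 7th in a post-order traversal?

sage

Post-order visits the left subtree, then the right subtree, then the node.
At tulip: go left to rye.
  rye is a leaf — visit rye.
At tulip: go right to daisy.
  At daisy: go left to ash.
    At ash: go left to ivy.
      ivy is a leaf — visit ivy.
    At ash: go right to poppy.
      At poppy: go left to yew.
        At yew: go left to bay.
          bay is a leaf — visit bay.
        At yew: no right child.
        Visit yew.
      At poppy: no right child.
      Visit poppy.
    Visit ash.
  At daisy: go right to plum.
    At plum: go left to cedar.
      At cedar: no left child.
      At cedar: go right to elm.
        At elm: go left to sage.
          sage is a leaf — visit sage.
        At elm: go right to lime.
          lime is a leaf — visit lime.
        Visit elm.
      Visit cedar.
    At plum: no right child.
    Visit plum.
  Visit daisy.
Visit tulip.
Full post-order sequence: rye, ivy, bay, yew, poppy, ash, sage, lime, elm, cedar, plum, daisy, tulip.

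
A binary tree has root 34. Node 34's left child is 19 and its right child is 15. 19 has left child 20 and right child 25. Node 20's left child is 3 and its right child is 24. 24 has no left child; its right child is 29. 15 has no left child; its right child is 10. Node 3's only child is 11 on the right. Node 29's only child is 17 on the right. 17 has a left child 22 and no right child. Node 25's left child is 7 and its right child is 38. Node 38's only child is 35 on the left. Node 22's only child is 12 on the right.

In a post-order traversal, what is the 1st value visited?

Post-order visits the left subtree, then the right subtree, then the node.
At 34: go left to 19.
  At 19: go left to 20.
    At 20: go left to 3.
      At 3: no left child.
      At 3: go right to 11.
        11 is a leaf — visit 11.
      Visit 3.
    At 20: go right to 24.
      At 24: no left child.
      At 24: go right to 29.
        At 29: no left child.
        At 29: go right to 17.
          At 17: go left to 22.
            At 22: no left child.
            At 22: go right to 12.
              12 is a leaf — visit 12.
            Visit 22.
          At 17: no right child.
          Visit 17.
        Visit 29.
      Visit 24.
    Visit 20.
  At 19: go right to 25.
    At 25: go left to 7.
      7 is a leaf — visit 7.
    At 25: go right to 38.
      At 38: go left to 35.
        35 is a leaf — visit 35.
      At 38: no right child.
      Visit 38.
    Visit 25.
  Visit 19.
At 34: go right to 15.
  At 15: no left child.
  At 15: go right to 10.
    10 is a leaf — visit 10.
  Visit 15.
Visit 34.
Full post-order sequence: 11, 3, 12, 22, 17, 29, 24, 20, 7, 35, 38, 25, 19, 10, 15, 34.

11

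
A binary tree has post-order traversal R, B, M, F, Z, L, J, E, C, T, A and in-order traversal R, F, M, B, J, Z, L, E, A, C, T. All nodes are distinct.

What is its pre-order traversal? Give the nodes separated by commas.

The last element of post-order is the root; it splits in-order into left and right subtrees.
Root A: left subtree has 8 nodes {R, F, M, B, J, Z, L, E}, right has 2 {C, T}.
  Root E: left subtree has 7 nodes {R, F, M, B, J, Z, L}, right has 0 { }.
    Root J: left subtree has 4 nodes {R, F, M, B}, right has 2 {Z, L}.
      Root F: left subtree has 1 node {R}, right has 2 {M, B}.
        Root M: left subtree has 0 nodes { }, right has 1 {B}.
      Root L: left subtree has 1 node {Z}, right has 0 { }.
  Root T: left subtree has 1 node {C}, right has 0 { }.

A, E, J, F, R, M, B, L, Z, T, C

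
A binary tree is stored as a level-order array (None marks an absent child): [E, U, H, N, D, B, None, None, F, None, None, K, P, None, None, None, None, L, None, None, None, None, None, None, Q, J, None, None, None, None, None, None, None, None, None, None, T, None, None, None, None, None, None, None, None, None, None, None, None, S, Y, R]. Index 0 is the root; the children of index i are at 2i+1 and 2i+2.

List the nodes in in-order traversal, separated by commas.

N, L, T, F, U, D, E, K, S, Q, Y, B, R, J, P, H

In-order visits the left subtree, then the node, then the right subtree.
At E: go left to U.
  At U: go left to N.
    At N: no left child.
    Visit N.
    At N: go right to F.
      At F: go left to L.
        At L: no left child.
        Visit L.
        At L: go right to T.
          T is a leaf — visit T.
      Visit F.
      At F: no right child.
  Visit U.
  At U: go right to D.
    D is a leaf — visit D.
Visit E.
At E: go right to H.
  At H: go left to B.
    At B: go left to K.
      At K: no left child.
      Visit K.
      At K: go right to Q.
        At Q: go left to S.
          S is a leaf — visit S.
        Visit Q.
        At Q: go right to Y.
          Y is a leaf — visit Y.
    Visit B.
    At B: go right to P.
      At P: go left to J.
        At J: go left to R.
          R is a leaf — visit R.
        Visit J.
        At J: no right child.
      Visit P.
      At P: no right child.
  Visit H.
  At H: no right child.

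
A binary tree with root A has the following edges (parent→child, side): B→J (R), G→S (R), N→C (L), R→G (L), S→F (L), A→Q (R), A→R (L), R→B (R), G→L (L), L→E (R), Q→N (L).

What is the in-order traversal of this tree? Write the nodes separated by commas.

In-order visits the left subtree, then the node, then the right subtree.
At A: go left to R.
  At R: go left to G.
    At G: go left to L.
      At L: no left child.
      Visit L.
      At L: go right to E.
        E is a leaf — visit E.
    Visit G.
    At G: go right to S.
      At S: go left to F.
        F is a leaf — visit F.
      Visit S.
      At S: no right child.
  Visit R.
  At R: go right to B.
    At B: no left child.
    Visit B.
    At B: go right to J.
      J is a leaf — visit J.
Visit A.
At A: go right to Q.
  At Q: go left to N.
    At N: go left to C.
      C is a leaf — visit C.
    Visit N.
    At N: no right child.
  Visit Q.
  At Q: no right child.

L, E, G, F, S, R, B, J, A, C, N, Q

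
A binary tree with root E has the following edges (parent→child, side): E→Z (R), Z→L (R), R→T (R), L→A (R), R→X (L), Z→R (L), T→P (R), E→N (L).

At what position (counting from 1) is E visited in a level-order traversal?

Level-order visits nodes level by level from the root, left to right within each level.
Level 0: E
Level 1: N, Z
Level 2: R, L
Level 3: X, T, A
Level 4: P
Full level-order sequence: E, N, Z, R, L, X, T, A, P.

1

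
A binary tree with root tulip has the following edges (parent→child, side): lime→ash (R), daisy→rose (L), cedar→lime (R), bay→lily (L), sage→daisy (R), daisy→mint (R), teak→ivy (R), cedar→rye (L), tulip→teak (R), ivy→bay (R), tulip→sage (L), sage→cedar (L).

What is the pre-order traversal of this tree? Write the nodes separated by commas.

Pre-order visits the node, then its left subtree, then its right subtree.
Visit tulip.
At tulip: go left to sage.
  Visit sage.
  At sage: go left to cedar.
    Visit cedar.
    At cedar: go left to rye.
      rye is a leaf — visit rye.
    At cedar: go right to lime.
      Visit lime.
      At lime: no left child.
      At lime: go right to ash.
        ash is a leaf — visit ash.
  At sage: go right to daisy.
    Visit daisy.
    At daisy: go left to rose.
      rose is a leaf — visit rose.
    At daisy: go right to mint.
      mint is a leaf — visit mint.
At tulip: go right to teak.
  Visit teak.
  At teak: no left child.
  At teak: go right to ivy.
    Visit ivy.
    At ivy: no left child.
    At ivy: go right to bay.
      Visit bay.
      At bay: go left to lily.
        lily is a leaf — visit lily.
      At bay: no right child.

tulip, sage, cedar, rye, lime, ash, daisy, rose, mint, teak, ivy, bay, lily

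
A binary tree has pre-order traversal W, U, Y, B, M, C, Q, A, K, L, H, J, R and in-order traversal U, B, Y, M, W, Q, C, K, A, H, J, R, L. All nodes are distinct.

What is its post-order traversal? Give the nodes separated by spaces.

B M Y U Q K R J H L A C W

The first element of pre-order is the root; it splits in-order into left and right subtrees.
Root W: left subtree has 4 nodes {U, B, Y, M}, right has 8 {Q, C, K, A, H, J, R, L}.
  Root U: left subtree has 0 nodes { }, right has 3 {B, Y, M}.
    Root Y: left subtree has 1 node {B}, right has 1 {M}.
  Root C: left subtree has 1 node {Q}, right has 6 {K, A, H, J, R, L}.
    Root A: left subtree has 1 node {K}, right has 4 {H, J, R, L}.
      Root L: left subtree has 3 nodes {H, J, R}, right has 0 { }.
        Root H: left subtree has 0 nodes { }, right has 2 {J, R}.
          Root J: left subtree has 0 nodes { }, right has 1 {R}.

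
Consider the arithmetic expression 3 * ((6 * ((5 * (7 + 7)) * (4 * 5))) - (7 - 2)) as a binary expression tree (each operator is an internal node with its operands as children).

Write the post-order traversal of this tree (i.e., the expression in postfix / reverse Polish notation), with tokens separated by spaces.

3 6 5 7 7 + * 4 5 * * * 7 2 - - *

Post-order on an expression tree gives postfix notation: for each operator, emit left operand, right operand, then the operator.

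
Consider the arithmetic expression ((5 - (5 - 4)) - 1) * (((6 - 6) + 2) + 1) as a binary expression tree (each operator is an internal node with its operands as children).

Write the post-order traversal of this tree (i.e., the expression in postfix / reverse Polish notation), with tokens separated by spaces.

5 5 4 - - 1 - 6 6 - 2 + 1 + *

Post-order on an expression tree gives postfix notation: for each operator, emit left operand, right operand, then the operator.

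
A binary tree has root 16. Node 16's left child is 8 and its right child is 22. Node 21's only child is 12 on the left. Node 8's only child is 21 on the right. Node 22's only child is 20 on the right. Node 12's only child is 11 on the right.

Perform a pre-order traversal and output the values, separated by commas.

Pre-order visits the node, then its left subtree, then its right subtree.
Visit 16.
At 16: go left to 8.
  Visit 8.
  At 8: no left child.
  At 8: go right to 21.
    Visit 21.
    At 21: go left to 12.
      Visit 12.
      At 12: no left child.
      At 12: go right to 11.
        11 is a leaf — visit 11.
    At 21: no right child.
At 16: go right to 22.
  Visit 22.
  At 22: no left child.
  At 22: go right to 20.
    20 is a leaf — visit 20.

16, 8, 21, 12, 11, 22, 20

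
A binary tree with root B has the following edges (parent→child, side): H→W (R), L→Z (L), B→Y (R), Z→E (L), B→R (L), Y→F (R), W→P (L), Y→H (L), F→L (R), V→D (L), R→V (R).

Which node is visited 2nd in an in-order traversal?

D

In-order visits the left subtree, then the node, then the right subtree.
At B: go left to R.
  At R: no left child.
  Visit R.
  At R: go right to V.
    At V: go left to D.
      D is a leaf — visit D.
    Visit V.
    At V: no right child.
Visit B.
At B: go right to Y.
  At Y: go left to H.
    At H: no left child.
    Visit H.
    At H: go right to W.
      At W: go left to P.
        P is a leaf — visit P.
      Visit W.
      At W: no right child.
  Visit Y.
  At Y: go right to F.
    At F: no left child.
    Visit F.
    At F: go right to L.
      At L: go left to Z.
        At Z: go left to E.
          E is a leaf — visit E.
        Visit Z.
        At Z: no right child.
      Visit L.
      At L: no right child.
Full in-order sequence: R, D, V, B, H, P, W, Y, F, E, Z, L.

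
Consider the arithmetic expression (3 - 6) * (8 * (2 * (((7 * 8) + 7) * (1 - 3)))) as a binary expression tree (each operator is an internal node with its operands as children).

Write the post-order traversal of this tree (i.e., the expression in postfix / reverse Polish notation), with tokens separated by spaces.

Post-order on an expression tree gives postfix notation: for each operator, emit left operand, right operand, then the operator.

3 6 - 8 2 7 8 * 7 + 1 3 - * * * *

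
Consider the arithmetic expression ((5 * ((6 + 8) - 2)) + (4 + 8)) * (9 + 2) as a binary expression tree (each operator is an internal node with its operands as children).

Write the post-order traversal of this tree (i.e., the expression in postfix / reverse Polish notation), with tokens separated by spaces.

5 6 8 + 2 - * 4 8 + + 9 2 + *

Post-order on an expression tree gives postfix notation: for each operator, emit left operand, right operand, then the operator.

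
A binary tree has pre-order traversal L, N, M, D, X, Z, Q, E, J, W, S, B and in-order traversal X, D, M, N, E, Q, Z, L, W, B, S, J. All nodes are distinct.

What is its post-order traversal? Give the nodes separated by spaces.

X D M E Q Z N B S W J L

The first element of pre-order is the root; it splits in-order into left and right subtrees.
Root L: left subtree has 7 nodes {X, D, M, N, E, Q, Z}, right has 4 {W, B, S, J}.
  Root N: left subtree has 3 nodes {X, D, M}, right has 3 {E, Q, Z}.
    Root M: left subtree has 2 nodes {X, D}, right has 0 { }.
      Root D: left subtree has 1 node {X}, right has 0 { }.
    Root Z: left subtree has 2 nodes {E, Q}, right has 0 { }.
      Root Q: left subtree has 1 node {E}, right has 0 { }.
  Root J: left subtree has 3 nodes {W, B, S}, right has 0 { }.
    Root W: left subtree has 0 nodes { }, right has 2 {B, S}.
      Root S: left subtree has 1 node {B}, right has 0 { }.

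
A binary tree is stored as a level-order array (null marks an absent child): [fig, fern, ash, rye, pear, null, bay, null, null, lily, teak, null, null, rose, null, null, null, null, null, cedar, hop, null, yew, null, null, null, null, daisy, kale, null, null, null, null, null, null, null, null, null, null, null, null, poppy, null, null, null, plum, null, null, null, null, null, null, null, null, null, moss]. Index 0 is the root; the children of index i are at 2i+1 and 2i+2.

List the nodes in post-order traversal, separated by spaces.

rye cedar poppy hop lily plum yew teak pear fern moss daisy kale rose bay ash fig

Post-order visits the left subtree, then the right subtree, then the node.
At fig: go left to fern.
  At fern: go left to rye.
    rye is a leaf — visit rye.
  At fern: go right to pear.
    At pear: go left to lily.
      At lily: go left to cedar.
        cedar is a leaf — visit cedar.
      At lily: go right to hop.
        At hop: go left to poppy.
          poppy is a leaf — visit poppy.
        At hop: no right child.
        Visit hop.
      Visit lily.
    At pear: go right to teak.
      At teak: no left child.
      At teak: go right to yew.
        At yew: go left to plum.
          plum is a leaf — visit plum.
        At yew: no right child.
        Visit yew.
      Visit teak.
    Visit pear.
  Visit fern.
At fig: go right to ash.
  At ash: no left child.
  At ash: go right to bay.
    At bay: go left to rose.
      At rose: go left to daisy.
        At daisy: go left to moss.
          moss is a leaf — visit moss.
        At daisy: no right child.
        Visit daisy.
      At rose: go right to kale.
        kale is a leaf — visit kale.
      Visit rose.
    At bay: no right child.
    Visit bay.
  Visit ash.
Visit fig.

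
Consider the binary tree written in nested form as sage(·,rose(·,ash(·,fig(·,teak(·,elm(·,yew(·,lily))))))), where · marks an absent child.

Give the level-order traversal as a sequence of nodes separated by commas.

Level-order visits nodes level by level from the root, left to right within each level.
Level 0: sage
Level 1: rose
Level 2: ash
Level 3: fig
Level 4: teak
Level 5: elm
Level 6: yew
Level 7: lily

sage, rose, ash, fig, teak, elm, yew, lily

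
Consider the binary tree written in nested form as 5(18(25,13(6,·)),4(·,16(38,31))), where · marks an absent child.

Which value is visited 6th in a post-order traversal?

Post-order visits the left subtree, then the right subtree, then the node.
At 5: go left to 18.
  At 18: go left to 25.
    25 is a leaf — visit 25.
  At 18: go right to 13.
    At 13: go left to 6.
      6 is a leaf — visit 6.
    At 13: no right child.
    Visit 13.
  Visit 18.
At 5: go right to 4.
  At 4: no left child.
  At 4: go right to 16.
    At 16: go left to 38.
      38 is a leaf — visit 38.
    At 16: go right to 31.
      31 is a leaf — visit 31.
    Visit 16.
  Visit 4.
Visit 5.
Full post-order sequence: 25, 6, 13, 18, 38, 31, 16, 4, 5.

31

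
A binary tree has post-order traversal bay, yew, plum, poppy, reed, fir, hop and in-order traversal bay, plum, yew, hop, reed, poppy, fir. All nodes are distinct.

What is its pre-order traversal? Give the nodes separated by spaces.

hop plum bay yew fir reed poppy

The last element of post-order is the root; it splits in-order into left and right subtrees.
Root hop: left subtree has 3 nodes {bay, plum, yew}, right has 3 {reed, poppy, fir}.
  Root plum: left subtree has 1 node {bay}, right has 1 {yew}.
  Root fir: left subtree has 2 nodes {reed, poppy}, right has 0 { }.
    Root reed: left subtree has 0 nodes { }, right has 1 {poppy}.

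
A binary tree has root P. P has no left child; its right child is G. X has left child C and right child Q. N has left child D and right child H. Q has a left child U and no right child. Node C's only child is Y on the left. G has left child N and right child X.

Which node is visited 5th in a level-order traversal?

D

Level-order visits nodes level by level from the root, left to right within each level.
Level 0: P
Level 1: G
Level 2: N, X
Level 3: D, H, C, Q
Level 4: Y, U
Full level-order sequence: P, G, N, X, D, H, C, Q, Y, U.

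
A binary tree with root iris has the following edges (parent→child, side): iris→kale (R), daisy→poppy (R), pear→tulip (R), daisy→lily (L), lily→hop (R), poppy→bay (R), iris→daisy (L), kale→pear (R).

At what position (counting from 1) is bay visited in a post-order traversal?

3

Post-order visits the left subtree, then the right subtree, then the node.
At iris: go left to daisy.
  At daisy: go left to lily.
    At lily: no left child.
    At lily: go right to hop.
      hop is a leaf — visit hop.
    Visit lily.
  At daisy: go right to poppy.
    At poppy: no left child.
    At poppy: go right to bay.
      bay is a leaf — visit bay.
    Visit poppy.
  Visit daisy.
At iris: go right to kale.
  At kale: no left child.
  At kale: go right to pear.
    At pear: no left child.
    At pear: go right to tulip.
      tulip is a leaf — visit tulip.
    Visit pear.
  Visit kale.
Visit iris.
Full post-order sequence: hop, lily, bay, poppy, daisy, tulip, pear, kale, iris.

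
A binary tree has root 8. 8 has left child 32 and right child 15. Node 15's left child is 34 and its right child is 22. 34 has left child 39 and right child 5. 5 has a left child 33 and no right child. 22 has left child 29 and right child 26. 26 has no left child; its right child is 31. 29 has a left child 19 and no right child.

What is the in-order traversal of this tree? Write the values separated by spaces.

32 8 39 34 33 5 15 19 29 22 26 31

In-order visits the left subtree, then the node, then the right subtree.
At 8: go left to 32.
  32 is a leaf — visit 32.
Visit 8.
At 8: go right to 15.
  At 15: go left to 34.
    At 34: go left to 39.
      39 is a leaf — visit 39.
    Visit 34.
    At 34: go right to 5.
      At 5: go left to 33.
        33 is a leaf — visit 33.
      Visit 5.
      At 5: no right child.
  Visit 15.
  At 15: go right to 22.
    At 22: go left to 29.
      At 29: go left to 19.
        19 is a leaf — visit 19.
      Visit 29.
      At 29: no right child.
    Visit 22.
    At 22: go right to 26.
      At 26: no left child.
      Visit 26.
      At 26: go right to 31.
        31 is a leaf — visit 31.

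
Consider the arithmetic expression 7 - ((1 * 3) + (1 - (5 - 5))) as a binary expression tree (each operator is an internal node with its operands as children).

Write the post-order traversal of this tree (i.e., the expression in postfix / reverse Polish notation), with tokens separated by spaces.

Post-order on an expression tree gives postfix notation: for each operator, emit left operand, right operand, then the operator.

7 1 3 * 1 5 5 - - + -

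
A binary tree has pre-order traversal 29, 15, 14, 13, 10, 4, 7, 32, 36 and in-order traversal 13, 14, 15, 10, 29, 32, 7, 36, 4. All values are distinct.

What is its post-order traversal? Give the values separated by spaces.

13 14 10 15 32 36 7 4 29

The first element of pre-order is the root; it splits in-order into left and right subtrees.
Root 29: left subtree has 4 nodes {13, 14, 15, 10}, right has 4 {32, 7, 36, 4}.
  Root 15: left subtree has 2 nodes {13, 14}, right has 1 {10}.
    Root 14: left subtree has 1 node {13}, right has 0 { }.
  Root 4: left subtree has 3 nodes {32, 7, 36}, right has 0 { }.
    Root 7: left subtree has 1 node {32}, right has 1 {36}.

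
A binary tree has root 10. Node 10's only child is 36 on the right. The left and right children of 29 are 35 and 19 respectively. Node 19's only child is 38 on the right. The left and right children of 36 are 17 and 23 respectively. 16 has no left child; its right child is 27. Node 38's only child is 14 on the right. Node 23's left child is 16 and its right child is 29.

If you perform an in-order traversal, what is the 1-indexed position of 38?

10

In-order visits the left subtree, then the node, then the right subtree.
At 10: no left child.
Visit 10.
At 10: go right to 36.
  At 36: go left to 17.
    17 is a leaf — visit 17.
  Visit 36.
  At 36: go right to 23.
    At 23: go left to 16.
      At 16: no left child.
      Visit 16.
      At 16: go right to 27.
        27 is a leaf — visit 27.
    Visit 23.
    At 23: go right to 29.
      At 29: go left to 35.
        35 is a leaf — visit 35.
      Visit 29.
      At 29: go right to 19.
        At 19: no left child.
        Visit 19.
        At 19: go right to 38.
          At 38: no left child.
          Visit 38.
          At 38: go right to 14.
            14 is a leaf — visit 14.
Full in-order sequence: 10, 17, 36, 16, 27, 23, 35, 29, 19, 38, 14.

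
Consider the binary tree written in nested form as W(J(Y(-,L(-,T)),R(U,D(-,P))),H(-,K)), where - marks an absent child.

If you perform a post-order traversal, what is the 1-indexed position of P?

5

Post-order visits the left subtree, then the right subtree, then the node.
At W: go left to J.
  At J: go left to Y.
    At Y: no left child.
    At Y: go right to L.
      At L: no left child.
      At L: go right to T.
        T is a leaf — visit T.
      Visit L.
    Visit Y.
  At J: go right to R.
    At R: go left to U.
      U is a leaf — visit U.
    At R: go right to D.
      At D: no left child.
      At D: go right to P.
        P is a leaf — visit P.
      Visit D.
    Visit R.
  Visit J.
At W: go right to H.
  At H: no left child.
  At H: go right to K.
    K is a leaf — visit K.
  Visit H.
Visit W.
Full post-order sequence: T, L, Y, U, P, D, R, J, K, H, W.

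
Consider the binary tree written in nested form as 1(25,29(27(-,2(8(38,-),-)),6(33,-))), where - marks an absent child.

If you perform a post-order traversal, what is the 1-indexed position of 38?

Post-order visits the left subtree, then the right subtree, then the node.
At 1: go left to 25.
  25 is a leaf — visit 25.
At 1: go right to 29.
  At 29: go left to 27.
    At 27: no left child.
    At 27: go right to 2.
      At 2: go left to 8.
        At 8: go left to 38.
          38 is a leaf — visit 38.
        At 8: no right child.
        Visit 8.
      At 2: no right child.
      Visit 2.
    Visit 27.
  At 29: go right to 6.
    At 6: go left to 33.
      33 is a leaf — visit 33.
    At 6: no right child.
    Visit 6.
  Visit 29.
Visit 1.
Full post-order sequence: 25, 38, 8, 2, 27, 33, 6, 29, 1.

2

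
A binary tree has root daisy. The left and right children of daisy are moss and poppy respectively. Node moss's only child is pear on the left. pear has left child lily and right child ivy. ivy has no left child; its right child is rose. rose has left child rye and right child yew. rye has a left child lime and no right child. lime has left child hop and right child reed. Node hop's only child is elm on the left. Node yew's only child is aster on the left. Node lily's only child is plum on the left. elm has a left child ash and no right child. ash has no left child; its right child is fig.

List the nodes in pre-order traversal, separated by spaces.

daisy moss pear lily plum ivy rose rye lime hop elm ash fig reed yew aster poppy

Pre-order visits the node, then its left subtree, then its right subtree.
Visit daisy.
At daisy: go left to moss.
  Visit moss.
  At moss: go left to pear.
    Visit pear.
    At pear: go left to lily.
      Visit lily.
      At lily: go left to plum.
        plum is a leaf — visit plum.
      At lily: no right child.
    At pear: go right to ivy.
      Visit ivy.
      At ivy: no left child.
      At ivy: go right to rose.
        Visit rose.
        At rose: go left to rye.
          Visit rye.
          At rye: go left to lime.
            Visit lime.
            At lime: go left to hop.
              Visit hop.
              At hop: go left to elm.
                Visit elm.
                At elm: go left to ash.
                  Visit ash.
                  At ash: no left child.
                  At ash: go right to fig.
                    fig is a leaf — visit fig.
                At elm: no right child.
              At hop: no right child.
            At lime: go right to reed.
              reed is a leaf — visit reed.
          At rye: no right child.
        At rose: go right to yew.
          Visit yew.
          At yew: go left to aster.
            aster is a leaf — visit aster.
          At yew: no right child.
  At moss: no right child.
At daisy: go right to poppy.
  poppy is a leaf — visit poppy.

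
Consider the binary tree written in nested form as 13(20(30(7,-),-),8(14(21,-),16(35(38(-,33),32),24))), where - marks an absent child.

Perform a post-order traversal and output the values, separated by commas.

Post-order visits the left subtree, then the right subtree, then the node.
At 13: go left to 20.
  At 20: go left to 30.
    At 30: go left to 7.
      7 is a leaf — visit 7.
    At 30: no right child.
    Visit 30.
  At 20: no right child.
  Visit 20.
At 13: go right to 8.
  At 8: go left to 14.
    At 14: go left to 21.
      21 is a leaf — visit 21.
    At 14: no right child.
    Visit 14.
  At 8: go right to 16.
    At 16: go left to 35.
      At 35: go left to 38.
        At 38: no left child.
        At 38: go right to 33.
          33 is a leaf — visit 33.
        Visit 38.
      At 35: go right to 32.
        32 is a leaf — visit 32.
      Visit 35.
    At 16: go right to 24.
      24 is a leaf — visit 24.
    Visit 16.
  Visit 8.
Visit 13.

7, 30, 20, 21, 14, 33, 38, 32, 35, 24, 16, 8, 13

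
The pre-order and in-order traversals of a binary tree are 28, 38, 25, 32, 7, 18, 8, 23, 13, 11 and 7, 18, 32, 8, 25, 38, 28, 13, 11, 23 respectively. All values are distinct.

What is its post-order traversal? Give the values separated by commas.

18, 7, 8, 32, 25, 38, 11, 13, 23, 28

The first element of pre-order is the root; it splits in-order into left and right subtrees.
Root 28: left subtree has 6 nodes {7, 18, 32, 8, 25, 38}, right has 3 {13, 11, 23}.
  Root 38: left subtree has 5 nodes {7, 18, 32, 8, 25}, right has 0 { }.
    Root 25: left subtree has 4 nodes {7, 18, 32, 8}, right has 0 { }.
      Root 32: left subtree has 2 nodes {7, 18}, right has 1 {8}.
        Root 7: left subtree has 0 nodes { }, right has 1 {18}.
  Root 23: left subtree has 2 nodes {13, 11}, right has 0 { }.
    Root 13: left subtree has 0 nodes { }, right has 1 {11}.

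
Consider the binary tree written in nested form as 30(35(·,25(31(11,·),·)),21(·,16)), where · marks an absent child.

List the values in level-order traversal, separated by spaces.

Level-order visits nodes level by level from the root, left to right within each level.
Level 0: 30
Level 1: 35, 21
Level 2: 25, 16
Level 3: 31
Level 4: 11

30 35 21 25 16 31 11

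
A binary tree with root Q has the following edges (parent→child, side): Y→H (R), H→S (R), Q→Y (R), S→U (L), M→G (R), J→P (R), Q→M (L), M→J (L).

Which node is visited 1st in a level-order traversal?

Q

Level-order visits nodes level by level from the root, left to right within each level.
Level 0: Q
Level 1: M, Y
Level 2: J, G, H
Level 3: P, S
Level 4: U
Full level-order sequence: Q, M, Y, J, G, H, P, S, U.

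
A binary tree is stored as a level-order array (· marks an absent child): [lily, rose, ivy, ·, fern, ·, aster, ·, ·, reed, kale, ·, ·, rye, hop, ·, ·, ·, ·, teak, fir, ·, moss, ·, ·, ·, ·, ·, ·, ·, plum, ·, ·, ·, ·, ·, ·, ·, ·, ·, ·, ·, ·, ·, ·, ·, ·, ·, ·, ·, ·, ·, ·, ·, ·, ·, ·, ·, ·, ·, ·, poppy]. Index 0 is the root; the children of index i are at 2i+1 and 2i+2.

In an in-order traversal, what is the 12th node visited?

In-order visits the left subtree, then the node, then the right subtree.
At lily: go left to rose.
  At rose: no left child.
  Visit rose.
  At rose: go right to fern.
    At fern: go left to reed.
      At reed: go left to teak.
        teak is a leaf — visit teak.
      Visit reed.
      At reed: go right to fir.
        fir is a leaf — visit fir.
    Visit fern.
    At fern: go right to kale.
      At kale: no left child.
      Visit kale.
      At kale: go right to moss.
        moss is a leaf — visit moss.
Visit lily.
At lily: go right to ivy.
  At ivy: no left child.
  Visit ivy.
  At ivy: go right to aster.
    At aster: go left to rye.
      rye is a leaf — visit rye.
    Visit aster.
    At aster: go right to hop.
      At hop: no left child.
      Visit hop.
      At hop: go right to plum.
        At plum: go left to poppy.
          poppy is a leaf — visit poppy.
        Visit plum.
        At plum: no right child.
Full in-order sequence: rose, teak, reed, fir, fern, kale, moss, lily, ivy, rye, aster, hop, poppy, plum.

hop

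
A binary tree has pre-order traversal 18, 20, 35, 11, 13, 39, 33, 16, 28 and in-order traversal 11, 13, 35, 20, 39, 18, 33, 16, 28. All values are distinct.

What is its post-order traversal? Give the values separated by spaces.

The first element of pre-order is the root; it splits in-order into left and right subtrees.
Root 18: left subtree has 5 nodes {11, 13, 35, 20, 39}, right has 3 {33, 16, 28}.
  Root 20: left subtree has 3 nodes {11, 13, 35}, right has 1 {39}.
    Root 35: left subtree has 2 nodes {11, 13}, right has 0 { }.
      Root 11: left subtree has 0 nodes { }, right has 1 {13}.
  Root 33: left subtree has 0 nodes { }, right has 2 {16, 28}.
    Root 16: left subtree has 0 nodes { }, right has 1 {28}.

13 11 35 39 20 28 16 33 18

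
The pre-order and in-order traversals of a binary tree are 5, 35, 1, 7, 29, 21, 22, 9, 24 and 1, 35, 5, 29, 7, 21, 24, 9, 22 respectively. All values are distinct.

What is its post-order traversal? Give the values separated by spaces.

The first element of pre-order is the root; it splits in-order into left and right subtrees.
Root 5: left subtree has 2 nodes {1, 35}, right has 6 {29, 7, 21, 24, 9, 22}.
  Root 35: left subtree has 1 node {1}, right has 0 { }.
  Root 7: left subtree has 1 node {29}, right has 4 {21, 24, 9, 22}.
    Root 21: left subtree has 0 nodes { }, right has 3 {24, 9, 22}.
      Root 22: left subtree has 2 nodes {24, 9}, right has 0 { }.
        Root 9: left subtree has 1 node {24}, right has 0 { }.

1 35 29 24 9 22 21 7 5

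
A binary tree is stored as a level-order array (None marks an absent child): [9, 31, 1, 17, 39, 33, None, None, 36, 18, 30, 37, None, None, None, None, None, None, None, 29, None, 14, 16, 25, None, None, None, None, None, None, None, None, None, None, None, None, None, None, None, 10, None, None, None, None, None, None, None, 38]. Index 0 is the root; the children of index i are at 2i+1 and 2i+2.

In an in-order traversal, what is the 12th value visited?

In-order visits the left subtree, then the node, then the right subtree.
At 9: go left to 31.
  At 31: go left to 17.
    At 17: no left child.
    Visit 17.
    At 17: go right to 36.
      36 is a leaf — visit 36.
  Visit 31.
  At 31: go right to 39.
    At 39: go left to 18.
      At 18: go left to 29.
        At 29: go left to 10.
          10 is a leaf — visit 10.
        Visit 29.
        At 29: no right child.
      Visit 18.
      At 18: no right child.
    Visit 39.
    At 39: go right to 30.
      At 30: go left to 14.
        14 is a leaf — visit 14.
      Visit 30.
      At 30: go right to 16.
        16 is a leaf — visit 16.
Visit 9.
At 9: go right to 1.
  At 1: go left to 33.
    At 33: go left to 37.
      At 37: go left to 25.
        At 25: go left to 38.
          38 is a leaf — visit 38.
        Visit 25.
        At 25: no right child.
      Visit 37.
      At 37: no right child.
    Visit 33.
    At 33: no right child.
  Visit 1.
  At 1: no right child.
Full in-order sequence: 17, 36, 31, 10, 29, 18, 39, 14, 30, 16, 9, 38, 25, 37, 33, 1.

38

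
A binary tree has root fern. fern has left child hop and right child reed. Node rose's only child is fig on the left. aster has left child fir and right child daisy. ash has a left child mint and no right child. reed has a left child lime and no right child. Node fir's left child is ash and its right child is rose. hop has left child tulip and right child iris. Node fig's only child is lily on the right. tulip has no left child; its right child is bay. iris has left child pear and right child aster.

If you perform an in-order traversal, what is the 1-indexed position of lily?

10

In-order visits the left subtree, then the node, then the right subtree.
At fern: go left to hop.
  At hop: go left to tulip.
    At tulip: no left child.
    Visit tulip.
    At tulip: go right to bay.
      bay is a leaf — visit bay.
  Visit hop.
  At hop: go right to iris.
    At iris: go left to pear.
      pear is a leaf — visit pear.
    Visit iris.
    At iris: go right to aster.
      At aster: go left to fir.
        At fir: go left to ash.
          At ash: go left to mint.
            mint is a leaf — visit mint.
          Visit ash.
          At ash: no right child.
        Visit fir.
        At fir: go right to rose.
          At rose: go left to fig.
            At fig: no left child.
            Visit fig.
            At fig: go right to lily.
              lily is a leaf — visit lily.
          Visit rose.
          At rose: no right child.
      Visit aster.
      At aster: go right to daisy.
        daisy is a leaf — visit daisy.
Visit fern.
At fern: go right to reed.
  At reed: go left to lime.
    lime is a leaf — visit lime.
  Visit reed.
  At reed: no right child.
Full in-order sequence: tulip, bay, hop, pear, iris, mint, ash, fir, fig, lily, rose, aster, daisy, fern, lime, reed.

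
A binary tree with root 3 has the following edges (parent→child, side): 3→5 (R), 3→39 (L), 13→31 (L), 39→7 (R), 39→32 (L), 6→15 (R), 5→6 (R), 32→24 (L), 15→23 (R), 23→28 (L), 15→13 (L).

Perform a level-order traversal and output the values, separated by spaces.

Level-order visits nodes level by level from the root, left to right within each level.
Level 0: 3
Level 1: 39, 5
Level 2: 32, 7, 6
Level 3: 24, 15
Level 4: 13, 23
Level 5: 31, 28

3 39 5 32 7 6 24 15 13 23 31 28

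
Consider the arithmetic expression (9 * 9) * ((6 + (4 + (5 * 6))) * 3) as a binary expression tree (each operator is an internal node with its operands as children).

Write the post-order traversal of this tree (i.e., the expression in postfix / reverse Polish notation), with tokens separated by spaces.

Post-order on an expression tree gives postfix notation: for each operator, emit left operand, right operand, then the operator.

9 9 * 6 4 5 6 * + + 3 * *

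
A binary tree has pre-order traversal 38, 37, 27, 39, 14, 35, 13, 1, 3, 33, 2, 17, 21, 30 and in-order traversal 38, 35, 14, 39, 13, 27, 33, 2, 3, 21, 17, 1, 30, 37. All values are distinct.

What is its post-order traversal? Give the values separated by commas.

35, 14, 13, 39, 2, 33, 21, 17, 3, 30, 1, 27, 37, 38

The first element of pre-order is the root; it splits in-order into left and right subtrees.
Root 38: left subtree has 0 nodes { }, right has 13 {35, 14, 39, 13, 27, 33, 2, 3, 21, 17, 1, 30, 37}.
  Root 37: left subtree has 12 nodes {35, 14, 39, 13, 27, 33, 2, 3, 21, 17, 1, 30}, right has 0 { }.
    Root 27: left subtree has 4 nodes {35, 14, 39, 13}, right has 7 {33, 2, 3, 21, 17, 1, 30}.
      Root 39: left subtree has 2 nodes {35, 14}, right has 1 {13}.
        Root 14: left subtree has 1 node {35}, right has 0 { }.
      Root 1: left subtree has 5 nodes {33, 2, 3, 21, 17}, right has 1 {30}.
        Root 3: left subtree has 2 nodes {33, 2}, right has 2 {21, 17}.
          Root 33: left subtree has 0 nodes { }, right has 1 {2}.
          Root 17: left subtree has 1 node {21}, right has 0 { }.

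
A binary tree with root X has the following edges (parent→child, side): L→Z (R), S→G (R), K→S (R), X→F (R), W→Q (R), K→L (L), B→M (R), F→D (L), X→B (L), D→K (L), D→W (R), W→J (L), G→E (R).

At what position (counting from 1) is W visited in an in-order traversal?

12

In-order visits the left subtree, then the node, then the right subtree.
At X: go left to B.
  At B: no left child.
  Visit B.
  At B: go right to M.
    M is a leaf — visit M.
Visit X.
At X: go right to F.
  At F: go left to D.
    At D: go left to K.
      At K: go left to L.
        At L: no left child.
        Visit L.
        At L: go right to Z.
          Z is a leaf — visit Z.
      Visit K.
      At K: go right to S.
        At S: no left child.
        Visit S.
        At S: go right to G.
          At G: no left child.
          Visit G.
          At G: go right to E.
            E is a leaf — visit E.
    Visit D.
    At D: go right to W.
      At W: go left to J.
        J is a leaf — visit J.
      Visit W.
      At W: go right to Q.
        Q is a leaf — visit Q.
  Visit F.
  At F: no right child.
Full in-order sequence: B, M, X, L, Z, K, S, G, E, D, J, W, Q, F.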